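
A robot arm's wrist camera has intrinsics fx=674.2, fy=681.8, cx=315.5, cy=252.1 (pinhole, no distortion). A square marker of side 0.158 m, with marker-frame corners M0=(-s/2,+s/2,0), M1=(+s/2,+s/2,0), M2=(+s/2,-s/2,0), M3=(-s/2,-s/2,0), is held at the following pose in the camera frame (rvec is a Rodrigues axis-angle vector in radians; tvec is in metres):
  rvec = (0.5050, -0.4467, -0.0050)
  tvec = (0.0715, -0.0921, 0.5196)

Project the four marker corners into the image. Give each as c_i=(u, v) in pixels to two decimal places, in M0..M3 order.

Intrinsics K: fx=674.2, fy=681.8, cx=315.5, cy=252.1
Marker side s = 0.158 m; corners in marker frame (Z=0):
  M0 = (-0.0790, +0.0790, 0)
  M1 = (+0.0790, +0.0790, 0)
  M2 = (+0.0790, -0.0790, 0)
  M3 = (-0.0790, -0.0790, 0)
rvec = (0.5050, -0.4467, -0.0050), |rvec| = θ = 0.67423 rad = 38.631°
Rodrigues: sinθ=0.62430, 1−cosθ=0.21881; R = I + sinθ·[k]× + (1−cosθ)·[k]×²:
    [+0.90394 -0.10395 -0.41483]
    [-0.11321 +0.87723 -0.46652]
    [+0.41240 +0.46867 +0.78120]
t = (0.0715, -0.0921, 0.5196) m
M0: Pc = R·M0+t = (-0.00812, -0.01385, +0.52405); u = 674.2·(-0.00812)/0.52405 + 315.5 = 305.0487, v = 681.8·(-0.01385)/0.52405 + 252.1 = 234.0745
M1: Pc = R·M1+t = (+0.13470, -0.03174, +0.58920); u = 674.2·(+0.13470)/0.58920 + 315.5 = 469.6298, v = 681.8·(-0.03174)/0.58920 + 252.1 = 215.3692
M2: Pc = R·M2+t = (+0.15112, -0.17035, +0.51515); u = 674.2·(+0.15112)/0.51515 + 315.5 = 513.2806, v = 681.8·(-0.17035)/0.51515 + 252.1 = 26.6504
M3: Pc = R·M3+t = (+0.00830, -0.15246, +0.45000); u = 674.2·(+0.00830)/0.45000 + 315.5 = 327.9369, v = 681.8·(-0.15246)/0.45000 + 252.1 = 21.1072

c0=(305.05, 234.07) c1=(469.63, 215.37) c2=(513.28, 26.65) c3=(327.94, 21.11)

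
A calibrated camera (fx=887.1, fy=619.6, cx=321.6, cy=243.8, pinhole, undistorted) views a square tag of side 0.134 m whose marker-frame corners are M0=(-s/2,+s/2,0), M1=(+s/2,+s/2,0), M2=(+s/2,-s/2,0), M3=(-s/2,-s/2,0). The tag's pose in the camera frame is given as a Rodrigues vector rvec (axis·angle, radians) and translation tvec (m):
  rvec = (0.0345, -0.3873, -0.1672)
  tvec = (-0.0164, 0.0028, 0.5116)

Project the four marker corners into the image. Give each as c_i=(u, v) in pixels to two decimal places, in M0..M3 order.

c0=(200.37, 344.94) c1=(412.05, 309.69) c2=(378.77, 157.01) c3=(159.80, 177.08)

Intrinsics K: fx=887.1, fy=619.6, cx=321.6, cy=243.8
Marker side s = 0.134 m; corners in marker frame (Z=0):
  M0 = (-0.0670, +0.0670, 0)
  M1 = (+0.0670, +0.0670, 0)
  M2 = (+0.0670, -0.0670, 0)
  M3 = (-0.0670, -0.0670, 0)
rvec = (0.0345, -0.3873, -0.1672), |rvec| = θ = 0.42326 rad = 24.251°
Rodrigues: sinθ=0.41073, 1−cosθ=0.08824; R = I + sinθ·[k]× + (1−cosθ)·[k]×²:
    [+0.91234 +0.15567 -0.37868]
    [-0.16883 +0.98564 -0.00158]
    [+0.37300 +0.06538 +0.92553]
t = (-0.0164, 0.0028, 0.5116) m
M0: Pc = R·M0+t = (-0.06710, +0.08015, +0.49099); u = 887.1·(-0.06710)/0.49099 + 321.6 = 200.3719, v = 619.6·(+0.08015)/0.49099 + 243.8 = 344.9446
M1: Pc = R·M1+t = (+0.05516, +0.05753, +0.54097); u = 887.1·(+0.05516)/0.54097 + 321.6 = 412.0478, v = 619.6·(+0.05753)/0.54097 + 243.8 = 309.6875
M2: Pc = R·M2+t = (+0.03430, -0.07455, +0.53221); u = 887.1·(+0.03430)/0.53221 + 321.6 = 378.7669, v = 619.6·(-0.07455)/0.53221 + 243.8 = 157.0089
M3: Pc = R·M3+t = (-0.08796, -0.05193, +0.48223); u = 887.1·(-0.08796)/0.48223 + 321.6 = 159.7961, v = 619.6·(-0.05193)/0.48223 + 243.8 = 177.0817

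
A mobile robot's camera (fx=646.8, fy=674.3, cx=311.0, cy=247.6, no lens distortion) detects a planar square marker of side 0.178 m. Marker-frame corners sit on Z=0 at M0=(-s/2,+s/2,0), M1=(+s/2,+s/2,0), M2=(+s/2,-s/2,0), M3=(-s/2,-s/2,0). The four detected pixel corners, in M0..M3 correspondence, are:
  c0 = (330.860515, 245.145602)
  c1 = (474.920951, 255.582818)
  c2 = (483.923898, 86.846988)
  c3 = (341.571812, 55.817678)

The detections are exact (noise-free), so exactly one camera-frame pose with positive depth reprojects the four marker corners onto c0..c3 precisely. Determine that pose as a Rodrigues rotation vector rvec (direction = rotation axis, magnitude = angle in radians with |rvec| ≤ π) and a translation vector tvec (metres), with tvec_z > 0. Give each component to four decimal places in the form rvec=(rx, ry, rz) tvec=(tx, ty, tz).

Intrinsics K: fx=646.8, fy=674.3, cx=311.0, cy=247.6
Marker side s = 0.178 m; corners in marker frame (Z=0):
  M0 = (-0.0890, +0.0890, 0)
  M1 = (+0.0890, +0.0890, 0)
  M2 = (+0.0890, -0.0890, 0)
  M3 = (-0.0890, -0.0890, 0)
Detected image corners:
  c0 = (330.860515, 245.145602) px
  c1 = (474.920951, 255.582818) px
  c2 = (483.923898, 86.846988) px
  c3 = (341.571812, 55.817678) px
Planar DLT: solve 8×8 A·h = b for H (H[2,2]=1):
  H  [+1069.09881 -64.22006 +411.96347]
  H  [+220.94683 +998.86016 +161.26868]
  H  [+0.64876 -0.02236 +1.00000]
B = K⁻¹H; ‖b₁‖=1.492337, ‖b₂‖=1.492337; λ = 2/(‖b₁‖+‖b₂‖) = 0.670090, sign → tz>0 ⇒ λ=+0.670090
r₁ = λ·B[:,0] = (+0.89856,+0.05994,+0.43473); r₂ = λ·B[:,1] = (-0.05933,+0.99813,-0.01499)
r₃ = r₁×r₂ = (-0.43481,-0.01233,+0.90044); SVD([r₁ r₂ r₃]) → R = UVᵀ:
  R  [+0.89856 -0.05933 -0.43481]
  R  [+0.05994 +0.99813 -0.01233]
  R  [+0.43473 -0.01499 +0.90044]
t = (+0.10460, -0.08579, +0.67009) m
tr R = 2.797126; θ = arccos((tr R − 1)/2) = 0.454313 rad = 26.030°
axis k = ((R−Rᵀ)₃₂, (R−Rᵀ)₁₃, (R−Rᵀ)₂₁) / (2 sinθ) = (-0.003030, -0.990720, +0.135883)
rvec = θ·k = (-0.001376, -0.450097, +0.061733)

rvec=(-0.0014, -0.4501, 0.0617) tvec=(0.1046, -0.0858, 0.6701)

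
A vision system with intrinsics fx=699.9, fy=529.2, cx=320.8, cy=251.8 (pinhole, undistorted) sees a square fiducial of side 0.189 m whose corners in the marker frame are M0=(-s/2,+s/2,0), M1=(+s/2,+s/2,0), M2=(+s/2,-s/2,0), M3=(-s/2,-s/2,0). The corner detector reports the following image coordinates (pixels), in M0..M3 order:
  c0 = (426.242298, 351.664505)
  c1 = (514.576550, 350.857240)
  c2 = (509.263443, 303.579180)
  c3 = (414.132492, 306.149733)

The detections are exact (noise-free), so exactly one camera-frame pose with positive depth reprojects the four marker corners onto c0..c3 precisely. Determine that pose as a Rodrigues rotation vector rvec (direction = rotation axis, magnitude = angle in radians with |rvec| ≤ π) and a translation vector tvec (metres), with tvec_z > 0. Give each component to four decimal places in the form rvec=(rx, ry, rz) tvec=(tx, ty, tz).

rvec=(0.6800, 0.2440, -0.1568) tvec=(0.3033, 0.2141, 1.4680)

Intrinsics K: fx=699.9, fy=529.2, cx=320.8, cy=251.8
Marker side s = 0.189 m; corners in marker frame (Z=0):
  M0 = (-0.0945, +0.0945, 0)
  M1 = (+0.0945, +0.0945, 0)
  M2 = (+0.0945, -0.0945, 0)
  M3 = (-0.0945, -0.0945, 0)
Detected image corners:
  c0 = (426.242298, 351.664505) px
  c1 = (514.576550, 350.857240) px
  c2 = (509.263443, 303.579180) px
  c3 = (414.132492, 306.149733) px
Planar DLT: solve 8×8 A·h = b for H (H[2,2]=1):
  H  [+397.89637 +237.35259 +465.41541]
  H  [-69.83080 +379.81008 +328.97569]
  H  [-0.18617 +0.40970 +1.00000]
B = K⁻¹H; ‖b₁‖=0.681206, ‖b₂‖=0.681206; λ = 2/(‖b₁‖+‖b₂‖) = 1.467985, sign → tz>0 ⇒ λ=+1.467985
r₁ = λ·B[:,0] = (+0.95982,-0.06367,-0.27329); r₂ = λ·B[:,1] = (+0.22216,+0.76741,+0.60144)
r₃ = r₁×r₂ = (+0.17143,-0.63799,+0.75072); SVD([r₁ r₂ r₃]) → R = UVᵀ:
  R  [+0.95982 +0.22216 +0.17143]
  R  [-0.06367 +0.76741 -0.63799]
  R  [-0.27329 +0.60144 +0.75072]
t = (+0.30332, +0.21408, +1.46798) m
tr R = 2.477951; θ = arccos((tr R − 1)/2) = 0.739248 rad = 42.356°
axis k = ((R−Rᵀ)₃₂, (R−Rᵀ)₁₃, (R−Rᵀ)₂₁) / (2 sinθ) = (+0.919821, +0.330049, -0.212124)
rvec = θ·k = (+0.679976, +0.243988, -0.156812)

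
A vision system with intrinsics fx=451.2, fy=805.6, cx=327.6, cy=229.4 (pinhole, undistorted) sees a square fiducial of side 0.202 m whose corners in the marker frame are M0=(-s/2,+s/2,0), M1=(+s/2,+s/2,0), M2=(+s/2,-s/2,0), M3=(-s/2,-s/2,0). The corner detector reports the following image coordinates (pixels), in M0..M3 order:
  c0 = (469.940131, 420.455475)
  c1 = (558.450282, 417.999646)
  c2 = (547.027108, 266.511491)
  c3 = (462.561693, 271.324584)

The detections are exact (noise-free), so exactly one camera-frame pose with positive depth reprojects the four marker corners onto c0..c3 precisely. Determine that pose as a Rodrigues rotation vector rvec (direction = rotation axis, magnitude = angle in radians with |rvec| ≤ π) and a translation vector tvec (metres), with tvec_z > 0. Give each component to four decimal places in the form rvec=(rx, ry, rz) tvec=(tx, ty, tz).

rvec=(-0.2436, 0.0946, -0.0262) tvec=(0.4374, 0.1526, 1.0877)

Intrinsics K: fx=451.2, fy=805.6, cx=327.6, cy=229.4
Marker side s = 0.202 m; corners in marker frame (Z=0):
  M0 = (-0.1010, +0.1010, 0)
  M1 = (+0.1010, +0.1010, 0)
  M2 = (+0.1010, -0.1010, 0)
  M3 = (-0.1010, -0.1010, 0)
Detected image corners:
  c0 = (469.940131, 420.455475) px
  c1 = (558.450282, 417.999646) px
  c2 = (547.027108, 266.511491) px
  c3 = (462.561693, 271.324584) px
Planar DLT: solve 8×8 A·h = b for H (H[2,2]=1):
  H  [+385.63555 -66.90487 +509.02659]
  H  [-46.68745 +667.50347 +342.39917]
  H  [-0.08302 -0.22249 +1.00000]
B = K⁻¹H; ‖b₁‖=0.919364, ‖b₂‖=0.919364; λ = 2/(‖b₁‖+‖b₂‖) = 1.087709, sign → tz>0 ⇒ λ=+1.087709
r₁ = λ·B[:,0] = (+0.99522,-0.03732,-0.09030); r₂ = λ·B[:,1] = (+0.01443,+0.97017,-0.24201)
r₃ = r₁×r₂ = (+0.09664,+0.23955,+0.96606); SVD([r₁ r₂ r₃]) → R = UVᵀ:
  R  [+0.99522 +0.01443 +0.09664]
  R  [-0.03732 +0.97017 +0.23955]
  R  [-0.09030 -0.24201 +0.96606]
t = (+0.43737, +0.15257, +1.08771) m
tr R = 2.931445; θ = arccos((tr R − 1)/2) = 0.262584 rad = 15.045°
axis k = ((R−Rᵀ)₃₂, (R−Rᵀ)₁₃, (R−Rᵀ)₂₁) / (2 sinθ) = (-0.927581, +0.360078, -0.099681)
rvec = θ·k = (-0.243568, +0.094551, -0.026175)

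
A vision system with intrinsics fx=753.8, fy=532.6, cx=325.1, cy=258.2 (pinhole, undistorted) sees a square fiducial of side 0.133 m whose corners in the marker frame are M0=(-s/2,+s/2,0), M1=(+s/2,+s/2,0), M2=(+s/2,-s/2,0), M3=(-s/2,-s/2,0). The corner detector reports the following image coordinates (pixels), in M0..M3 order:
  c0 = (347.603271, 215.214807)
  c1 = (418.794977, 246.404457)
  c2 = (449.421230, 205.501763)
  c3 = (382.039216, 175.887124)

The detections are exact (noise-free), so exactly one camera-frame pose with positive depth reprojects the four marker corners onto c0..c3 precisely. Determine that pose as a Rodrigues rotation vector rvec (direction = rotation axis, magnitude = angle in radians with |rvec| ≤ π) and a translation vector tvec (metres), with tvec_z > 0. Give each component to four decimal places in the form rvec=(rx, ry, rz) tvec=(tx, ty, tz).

rvec=(-0.5061, -0.1607, 0.5365) tvec=(0.1220, -0.1107, 1.2292)

Intrinsics K: fx=753.8, fy=532.6, cx=325.1, cy=258.2
Marker side s = 0.133 m; corners in marker frame (Z=0):
  M0 = (-0.0665, +0.0665, 0)
  M1 = (+0.0665, +0.0665, 0)
  M2 = (+0.0665, -0.0665, 0)
  M3 = (-0.0665, -0.0665, 0)
Detected image corners:
  c0 = (347.603271, 215.214807) px
  c1 = (418.794977, 246.404457) px
  c2 = (449.421230, 205.501763) px
  c3 = (382.039216, 175.887124) px
Planar DLT: solve 8×8 A·h = b for H (H[2,2]=1):
  H  [+525.90221 -407.22173 +399.93584]
  H  [+231.24252 +215.81675 +210.22248]
  H  [+0.01336 -0.40714 +1.00000]
B = K⁻¹H; ‖b₁‖=0.813536, ‖b₂‖=0.813536; λ = 2/(‖b₁‖+‖b₂‖) = 1.229201, sign → tz>0 ⇒ λ=+1.229201
r₁ = λ·B[:,0] = (+0.85049,+0.52573,+0.01642); r₂ = λ·B[:,1] = (-0.44821,+0.74071,-0.50046)
r₃ = r₁×r₂ = (-0.27527,+0.41828,+0.86560); SVD([r₁ r₂ r₃]) → R = UVᵀ:
  R  [+0.85049 -0.44821 -0.27527]
  R  [+0.52573 +0.74071 +0.41828]
  R  [+0.01642 -0.50046 +0.86560]
t = (+0.12203, -0.11073, +1.22920) m
tr R = 2.456804; θ = arccos((tr R − 1)/2) = 0.754809 rad = 43.247°
axis k = ((R−Rᵀ)₃₂, (R−Rᵀ)₁₃, (R−Rᵀ)₂₁) / (2 sinθ) = (-0.670468, -0.212866, +0.710747)
rvec = θ·k = (-0.506076, -0.160673, +0.536478)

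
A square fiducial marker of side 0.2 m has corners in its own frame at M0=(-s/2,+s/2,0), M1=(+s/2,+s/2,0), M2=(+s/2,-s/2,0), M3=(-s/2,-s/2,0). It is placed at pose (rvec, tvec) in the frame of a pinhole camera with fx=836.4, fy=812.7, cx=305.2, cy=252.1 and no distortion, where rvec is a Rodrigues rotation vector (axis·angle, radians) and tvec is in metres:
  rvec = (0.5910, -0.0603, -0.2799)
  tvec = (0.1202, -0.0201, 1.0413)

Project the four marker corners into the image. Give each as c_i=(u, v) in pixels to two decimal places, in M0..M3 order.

Intrinsics K: fx=836.4, fy=812.7, cx=305.2, cy=252.1
Marker side s = 0.2 m; corners in marker frame (Z=0):
  M0 = (-0.1000, +0.1000, 0)
  M1 = (+0.1000, +0.1000, 0)
  M2 = (+0.1000, -0.1000, 0)
  M3 = (-0.1000, -0.1000, 0)
rvec = (0.5910, -0.0603, -0.2799), |rvec| = θ = 0.65670 rad = 37.626°
Rodrigues: sinθ=0.61051, 1−cosθ=0.20799; R = I + sinθ·[k]× + (1−cosθ)·[k]×²:
    [+0.96046 +0.24302 -0.13584]
    [-0.27740 +0.79376 -0.54129]
    [-0.02372 +0.55757 +0.82979]
t = (0.1202, -0.0201, 1.0413) m
M0: Pc = R·M0+t = (+0.04846, +0.08702, +1.09943); u = 836.4·(+0.04846)/1.09943 + 305.2 = 342.0634, v = 812.7·(+0.08702)/1.09943 + 252.1 = 316.4224
M1: Pc = R·M1+t = (+0.24055, +0.03154, +1.09468); u = 836.4·(+0.24055)/1.09468 + 305.2 = 488.9925, v = 812.7·(+0.03154)/1.09468 + 252.1 = 275.5128
M2: Pc = R·M2+t = (+0.19194, -0.12722, +0.98317); u = 836.4·(+0.19194)/0.98317 + 305.2 = 468.4898, v = 812.7·(-0.12722)/0.98317 + 252.1 = 146.9418
M3: Pc = R·M3+t = (-0.00015, -0.07174, +0.98792); u = 836.4·(-0.00015)/0.98792 + 305.2 = 305.0742, v = 812.7·(-0.07174)/0.98792 + 252.1 = 193.0867

c0=(342.06, 316.42) c1=(488.99, 275.51) c2=(468.49, 146.94) c3=(305.07, 193.09)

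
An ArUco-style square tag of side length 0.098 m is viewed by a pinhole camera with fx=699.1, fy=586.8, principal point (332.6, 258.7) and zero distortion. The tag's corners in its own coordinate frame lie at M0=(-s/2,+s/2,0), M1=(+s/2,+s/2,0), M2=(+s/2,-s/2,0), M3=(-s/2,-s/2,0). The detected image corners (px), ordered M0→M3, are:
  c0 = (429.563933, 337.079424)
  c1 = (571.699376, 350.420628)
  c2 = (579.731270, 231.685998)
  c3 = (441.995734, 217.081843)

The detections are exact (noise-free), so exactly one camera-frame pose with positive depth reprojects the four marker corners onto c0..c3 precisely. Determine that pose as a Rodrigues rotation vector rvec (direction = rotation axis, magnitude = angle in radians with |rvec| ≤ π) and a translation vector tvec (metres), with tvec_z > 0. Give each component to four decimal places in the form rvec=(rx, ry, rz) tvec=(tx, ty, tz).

rvec=(-0.1445, -0.0775, 0.1141) tvec=(0.1185, 0.0199, 0.4767)

Intrinsics K: fx=699.1, fy=586.8, cx=332.6, cy=258.7
Marker side s = 0.098 m; corners in marker frame (Z=0):
  M0 = (-0.0490, +0.0490, 0)
  M1 = (+0.0490, +0.0490, 0)
  M2 = (+0.0490, -0.0490, 0)
  M3 = (-0.0490, -0.0490, 0)
Detected image corners:
  c0 = (429.563933, 337.079424) px
  c1 = (571.699376, 350.420628) px
  c2 = (579.731270, 231.685998) px
  c3 = (441.995734, 217.081843) px
Planar DLT: solve 8×8 A·h = b for H (H[2,2]=1):
  H  [+1500.54410 -261.17673 +506.32003]
  H  [+183.66320 +1129.83255 +283.20893]
  H  [+0.14429 -0.31029 +1.00000]
B = K⁻¹H; ‖b₁‖=2.097630, ‖b₂‖=2.097630; λ = 2/(‖b₁‖+‖b₂‖) = 0.476728, sign → tz>0 ⇒ λ=+0.476728
r₁ = λ·B[:,0] = (+0.99052,+0.11889,+0.06879); r₂ = λ·B[:,1] = (-0.10773,+0.98311,-0.14792)
r₃ = r₁×r₂ = (-0.08521,+0.13911,+0.98660); SVD([r₁ r₂ r₃]) → R = UVᵀ:
  R  [+0.99052 -0.10773 -0.08521]
  R  [+0.11889 +0.98311 +0.13911]
  R  [+0.06879 -0.14792 +0.98660]
t = (+0.11846, +0.01991, +0.47673) m
tr R = 2.960240; θ = arccos((tr R − 1)/2) = 0.199730 rad = 11.444°
axis k = ((R−Rᵀ)₃₂, (R−Rᵀ)₁₃, (R−Rᵀ)₂₁) / (2 sinθ) = (-0.723362, -0.388083, +0.571085)
rvec = θ·k = (-0.144477, -0.077512, +0.114063)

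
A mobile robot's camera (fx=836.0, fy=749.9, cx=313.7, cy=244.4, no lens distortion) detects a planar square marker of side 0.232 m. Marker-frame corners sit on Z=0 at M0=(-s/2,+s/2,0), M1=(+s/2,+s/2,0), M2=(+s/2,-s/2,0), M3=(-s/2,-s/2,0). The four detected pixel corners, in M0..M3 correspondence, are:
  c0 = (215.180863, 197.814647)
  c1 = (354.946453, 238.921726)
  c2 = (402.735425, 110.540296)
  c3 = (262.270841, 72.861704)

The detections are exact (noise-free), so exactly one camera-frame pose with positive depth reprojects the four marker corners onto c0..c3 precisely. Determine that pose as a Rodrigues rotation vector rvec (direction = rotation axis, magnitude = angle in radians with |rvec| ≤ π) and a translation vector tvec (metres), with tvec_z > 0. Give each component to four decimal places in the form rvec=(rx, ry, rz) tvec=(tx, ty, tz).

rvec=(-0.0444, 0.1408, 0.3211) tvec=(-0.0090, -0.1554, 1.2989)

Intrinsics K: fx=836.0, fy=749.9, cx=313.7, cy=244.4
Marker side s = 0.232 m; corners in marker frame (Z=0):
  M0 = (-0.1160, +0.1160, 0)
  M1 = (+0.1160, +0.1160, 0)
  M2 = (+0.1160, -0.1160, 0)
  M3 = (-0.1160, -0.1160, 0)
Detected image corners:
  c0 = (215.180863, 197.814647) px
  c1 = (354.946453, 238.921726) px
  c2 = (402.735425, 110.540296) px
  c3 = (262.270841, 72.861704) px
Planar DLT: solve 8×8 A·h = b for H (H[2,2]=1):
  H  [+569.48583 -209.48896 +307.92123]
  H  [+152.48032 +543.35914 +154.65998]
  H  [-0.11160 -0.01628 +1.00000]
B = K⁻¹H; ‖b₁‖=0.769910, ‖b₂‖=0.769910; λ = 2/(‖b₁‖+‖b₂‖) = 1.298853, sign → tz>0 ⇒ λ=+1.298853
r₁ = λ·B[:,0] = (+0.93918,+0.31134,-0.14496); r₂ = λ·B[:,1] = (-0.31754,+0.94801,-0.02115)
r₃ = r₁×r₂ = (+0.13084,+0.06589,+0.98921); SVD([r₁ r₂ r₃]) → R = UVᵀ:
  R  [+0.93918 -0.31754 +0.13084]
  R  [+0.31134 +0.94801 +0.06589]
  R  [-0.14496 -0.02115 +0.98921]
t = (-0.00898, -0.15543, +1.29885) m
tr R = 2.876398; θ = arccos((tr R − 1)/2) = 0.353406 rad = 20.249°
axis k = ((R−Rᵀ)₃₂, (R−Rᵀ)₁₃, (R−Rᵀ)₂₁) / (2 sinθ) = (-0.125748, +0.398434, +0.908536)
rvec = θ·k = (-0.044440, +0.140809, +0.321083)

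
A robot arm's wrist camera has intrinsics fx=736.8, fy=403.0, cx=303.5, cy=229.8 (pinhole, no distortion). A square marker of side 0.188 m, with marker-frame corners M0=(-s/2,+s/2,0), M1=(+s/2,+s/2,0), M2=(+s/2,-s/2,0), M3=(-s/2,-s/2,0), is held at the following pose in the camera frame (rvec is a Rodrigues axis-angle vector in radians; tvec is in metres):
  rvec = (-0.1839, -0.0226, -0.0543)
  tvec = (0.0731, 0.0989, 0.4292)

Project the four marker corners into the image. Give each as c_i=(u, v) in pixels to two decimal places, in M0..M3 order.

Intrinsics K: fx=736.8, fy=403.0, cx=303.5, cy=229.8
Marker side s = 0.188 m; corners in marker frame (Z=0):
  M0 = (-0.0940, +0.0940, 0)
  M1 = (+0.0940, +0.0940, 0)
  M2 = (+0.0940, -0.0940, 0)
  M3 = (-0.0940, -0.0940, 0)
rvec = (-0.1839, -0.0226, -0.0543), |rvec| = θ = 0.19308 rad = 11.062°
Rodrigues: sinθ=0.19188, 1−cosθ=0.01858; R = I + sinθ·[k]× + (1−cosθ)·[k]×²:
    [+0.99828 +0.05603 -0.01748]
    [-0.05189 +0.98167 +0.18337]
    [+0.02744 -0.18215 +0.98289]
t = (0.0731, 0.0989, 0.4292) m
M0: Pc = R·M0+t = (-0.01547, +0.19606, +0.40950); u = 736.8·(-0.01547)/0.40950 + 303.5 = 275.6641, v = 403.0·(+0.19606)/0.40950 + 229.8 = 422.7436
M1: Pc = R·M1+t = (+0.17221, +0.18630, +0.41466); u = 736.8·(+0.17221)/0.41466 + 303.5 = 609.4896, v = 403.0·(+0.18630)/0.41466 + 229.8 = 410.8621
M2: Pc = R·M2+t = (+0.16167, +0.00174, +0.44890); u = 736.8·(+0.16167)/0.44890 + 303.5 = 568.8568, v = 403.0·(+0.00174)/0.44890 + 229.8 = 231.3665
M3: Pc = R·M3+t = (-0.02601, +0.01150, +0.44374); u = 736.8·(-0.02601)/0.44374 + 303.5 = 260.3204, v = 403.0·(+0.01150)/0.44374 + 229.8 = 240.2446

c0=(275.66, 422.74) c1=(609.49, 410.86) c2=(568.86, 231.37) c3=(260.32, 240.24)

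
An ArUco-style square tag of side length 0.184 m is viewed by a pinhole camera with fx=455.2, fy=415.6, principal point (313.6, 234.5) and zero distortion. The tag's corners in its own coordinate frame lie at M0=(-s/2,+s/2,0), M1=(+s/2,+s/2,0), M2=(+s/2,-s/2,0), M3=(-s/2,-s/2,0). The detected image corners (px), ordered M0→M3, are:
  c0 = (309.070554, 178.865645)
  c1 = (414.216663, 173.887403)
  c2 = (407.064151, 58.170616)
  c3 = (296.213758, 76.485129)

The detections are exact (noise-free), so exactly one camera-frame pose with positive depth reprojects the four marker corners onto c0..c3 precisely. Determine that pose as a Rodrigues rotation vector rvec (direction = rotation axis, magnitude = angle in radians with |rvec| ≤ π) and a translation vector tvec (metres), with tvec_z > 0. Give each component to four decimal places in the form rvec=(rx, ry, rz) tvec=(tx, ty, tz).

rvec=(0.2754, 0.4713, -0.0508) tvec=(0.0638, -0.1928, 0.7245)

Intrinsics K: fx=455.2, fy=415.6, cx=313.6, cy=234.5
Marker side s = 0.184 m; corners in marker frame (Z=0):
  M0 = (-0.0920, +0.0920, 0)
  M1 = (+0.0920, +0.0920, 0)
  M2 = (+0.0920, -0.0920, 0)
  M3 = (-0.0920, -0.0920, 0)
Detected image corners:
  c0 = (309.070554, 178.865645) px
  c1 = (414.216663, 173.887403) px
  c2 = (407.064151, 58.170616) px
  c3 = (296.213758, 76.485129) px
Planar DLT: solve 8×8 A·h = b for H (H[2,2]=1):
  H  [+362.56017 +178.38536 +353.68136]
  H  [-138.64172 +632.62752 +123.92019]
  H  [-0.62779 +0.34521 +1.00000]
B = K⁻¹H; ‖b₁‖=1.380198, ‖b₂‖=1.380198; λ = 2/(‖b₁‖+‖b₂‖) = 0.724534, sign → tz>0 ⇒ λ=+0.724534
r₁ = λ·B[:,0] = (+0.89044,+0.01495,-0.45485); r₂ = λ·B[:,1] = (+0.11162,+0.96176,+0.25012)
r₃ = r₁×r₂ = (+0.44120,-0.27349,+0.85472); SVD([r₁ r₂ r₃]) → R = UVᵀ:
  R  [+0.89044 +0.11162 +0.44120]
  R  [+0.01495 +0.96176 -0.27349]
  R  [-0.45485 +0.25012 +0.85472]
t = (+0.06380, -0.19278, +0.72453) m
tr R = 2.706923; θ = arccos((tr R − 1)/2) = 0.548204 rad = 31.410°
axis k = ((R−Rᵀ)₃₂, (R−Rᵀ)₁₃, (R−Rᵀ)₂₁) / (2 sinθ) = (+0.502349, +0.859676, -0.092748)
rvec = θ·k = (+0.275390, +0.471278, -0.050845)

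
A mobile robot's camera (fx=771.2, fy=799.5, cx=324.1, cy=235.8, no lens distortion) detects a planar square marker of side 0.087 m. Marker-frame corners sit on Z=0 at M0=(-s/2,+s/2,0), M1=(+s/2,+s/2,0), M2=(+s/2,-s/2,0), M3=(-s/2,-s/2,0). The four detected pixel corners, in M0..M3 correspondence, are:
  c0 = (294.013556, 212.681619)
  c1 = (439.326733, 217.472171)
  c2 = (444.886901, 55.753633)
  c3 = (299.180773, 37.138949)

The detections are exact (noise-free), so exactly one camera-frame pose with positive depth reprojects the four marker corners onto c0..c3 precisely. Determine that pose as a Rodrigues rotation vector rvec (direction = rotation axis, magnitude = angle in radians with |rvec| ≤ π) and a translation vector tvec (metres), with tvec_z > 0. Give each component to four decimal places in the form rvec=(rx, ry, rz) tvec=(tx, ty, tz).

rvec=(0.0331, -0.3987, 0.0257) tvec=(0.0259, -0.0542, 0.4143)

Intrinsics K: fx=771.2, fy=799.5, cx=324.1, cy=235.8
Marker side s = 0.087 m; corners in marker frame (Z=0):
  M0 = (-0.0435, +0.0435, 0)
  M1 = (+0.0435, +0.0435, 0)
  M2 = (+0.0435, -0.0435, 0)
  M3 = (-0.0435, -0.0435, 0)
Detected image corners:
  c0 = (294.013556, 212.681619) px
  c1 = (439.326733, 217.472171) px
  c2 = (444.886901, 55.753633) px
  c3 = (299.180773, 37.138949) px
Planar DLT: solve 8×8 A·h = b for H (H[2,2]=1):
  H  [+2018.87145 -37.51185 +372.31210]
  H  [+256.90543 +1943.62079 +131.24090]
  H  [+0.93773 +0.06561 +1.00000]
B = K⁻¹H; ‖b₁‖=2.413791, ‖b₂‖=2.413791; λ = 2/(‖b₁‖+‖b₂‖) = 0.414286, sign → tz>0 ⇒ λ=+0.414286
r₁ = λ·B[:,0] = (+0.92127,+0.01854,+0.38849); r₂ = λ·B[:,1] = (-0.03157,+0.99913,+0.02718)
r₃ = r₁×r₂ = (-0.38765,-0.03731,+0.92105); SVD([r₁ r₂ r₃]) → R = UVᵀ:
  R  [+0.92127 -0.03157 -0.38765]
  R  [+0.01854 +0.99913 -0.03731]
  R  [+0.38849 +0.02718 +0.92105]
t = (+0.02590, -0.05418, +0.41429) m
tr R = 2.841451; θ = arccos((tr R − 1)/2) = 0.400861 rad = 22.968°
axis k = ((R−Rᵀ)₃₂, (R−Rᵀ)₁₃, (R−Rᵀ)₂₁) / (2 sinθ) = (+0.082629, -0.994509, +0.064220)
rvec = θ·k = (+0.033123, -0.398660, +0.025743)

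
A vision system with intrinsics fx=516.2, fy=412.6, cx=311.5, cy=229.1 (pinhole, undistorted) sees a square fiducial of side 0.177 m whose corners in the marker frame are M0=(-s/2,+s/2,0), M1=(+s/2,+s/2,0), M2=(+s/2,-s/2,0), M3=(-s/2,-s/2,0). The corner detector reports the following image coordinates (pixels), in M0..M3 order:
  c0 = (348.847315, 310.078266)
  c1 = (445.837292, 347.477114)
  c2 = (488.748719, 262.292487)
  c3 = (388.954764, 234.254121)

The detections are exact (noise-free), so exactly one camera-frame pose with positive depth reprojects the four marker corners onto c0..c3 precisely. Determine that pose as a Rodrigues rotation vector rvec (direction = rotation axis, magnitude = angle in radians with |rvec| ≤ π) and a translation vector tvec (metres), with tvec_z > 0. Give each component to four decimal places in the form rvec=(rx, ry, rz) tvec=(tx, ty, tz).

Intrinsics K: fx=516.2, fy=412.6, cx=311.5, cy=229.1
Marker side s = 0.177 m; corners in marker frame (Z=0):
  M0 = (-0.0885, +0.0885, 0)
  M1 = (+0.0885, +0.0885, 0)
  M2 = (+0.0885, -0.0885, 0)
  M3 = (-0.0885, -0.0885, 0)
Detected image corners:
  c0 = (348.847315, 310.078266) px
  c1 = (445.837292, 347.477114) px
  c2 = (488.748719, 262.292487) px
  c3 = (388.954764, 234.254121) px
Planar DLT: solve 8×8 A·h = b for H (H[2,2]=1):
  H  [+298.14941 -275.53142 +415.59444]
  H  [+6.70838 +424.78178 +287.27961]
  H  [-0.61662 -0.09913 +1.00000]
B = K⁻¹H; ‖b₁‖=1.187747, ‖b₂‖=1.187747; λ = 2/(‖b₁‖+‖b₂‖) = 0.841930, sign → tz>0 ⇒ λ=+0.841930
r₁ = λ·B[:,0] = (+0.79957,+0.30195,-0.51915); r₂ = λ·B[:,1] = (-0.39903,+0.91313,-0.08346)
r₃ = r₁×r₂ = (+0.44885,+0.27389,+0.85060); SVD([r₁ r₂ r₃]) → R = UVᵀ:
  R  [+0.79957 -0.39903 +0.44885]
  R  [+0.30195 +0.91313 +0.27389]
  R  [-0.51915 -0.08346 +0.85060]
t = (+0.16978, +0.11872, +0.84193) m
tr R = 2.563296; θ = arccos((tr R − 1)/2) = 0.673493 rad = 38.588°
axis k = ((R−Rᵀ)₃₂, (R−Rᵀ)₁₃, (R−Rᵀ)₂₁) / (2 sinθ) = (-0.286470, +0.775991, +0.561937)
rvec = θ·k = (-0.192935, +0.522624, +0.378461)

rvec=(-0.1929, 0.5226, 0.3785) tvec=(0.1698, 0.1187, 0.8419)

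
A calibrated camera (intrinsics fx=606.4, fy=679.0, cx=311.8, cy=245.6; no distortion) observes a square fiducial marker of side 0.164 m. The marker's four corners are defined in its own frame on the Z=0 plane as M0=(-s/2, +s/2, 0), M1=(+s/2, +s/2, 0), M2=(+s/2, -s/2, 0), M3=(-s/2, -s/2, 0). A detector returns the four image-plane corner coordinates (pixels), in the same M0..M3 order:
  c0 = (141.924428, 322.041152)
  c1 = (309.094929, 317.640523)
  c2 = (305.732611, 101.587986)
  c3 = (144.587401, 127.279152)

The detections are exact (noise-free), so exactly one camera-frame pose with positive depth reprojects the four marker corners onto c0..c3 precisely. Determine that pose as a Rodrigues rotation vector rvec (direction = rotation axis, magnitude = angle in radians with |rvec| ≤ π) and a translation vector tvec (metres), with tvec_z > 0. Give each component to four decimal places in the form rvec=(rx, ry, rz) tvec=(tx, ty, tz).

Intrinsics K: fx=606.4, fy=679.0, cx=311.8, cy=245.6
Marker side s = 0.164 m; corners in marker frame (Z=0):
  M0 = (-0.0820, +0.0820, 0)
  M1 = (+0.0820, +0.0820, 0)
  M2 = (+0.0820, -0.0820, 0)
  M3 = (-0.0820, -0.0820, 0)
Detected image corners:
  c0 = (141.924428, 322.041152) px
  c1 = (309.094929, 317.640523) px
  c2 = (305.732611, 101.587986) px
  c3 = (144.587401, 127.279152) px
Planar DLT: solve 8×8 A·h = b for H (H[2,2]=1):
  H  [+854.54137 -48.96461 +220.96824]
  H  [-233.69870 +1200.73581 +215.66393]
  H  [-0.64831 -0.22243 +1.00000]
B = K⁻¹H; ‖b₁‖=1.862477, ‖b₂‖=1.862477; λ = 2/(‖b₁‖+‖b₂‖) = 0.536920, sign → tz>0 ⇒ λ=+0.536920
r₁ = λ·B[:,0] = (+0.93561,-0.05889,-0.34809); r₂ = λ·B[:,1] = (+0.01805,+0.99268,-0.11942)
r₃ = r₁×r₂ = (+0.35257,+0.10545,+0.92982); SVD([r₁ r₂ r₃]) → R = UVᵀ:
  R  [+0.93561 +0.01805 +0.35257]
  R  [-0.05889 +0.99268 +0.10545]
  R  [-0.34809 -0.11942 +0.92982]
t = (-0.08042, -0.02367, +0.53692) m
tr R = 2.858113; θ = arccos((tr R − 1)/2) = 0.378942 rad = 21.712°
axis k = ((R−Rᵀ)₃₂, (R−Rᵀ)₁₃, (R−Rᵀ)₂₁) / (2 sinθ) = (-0.303937, +0.946999, -0.103994)
rvec = θ·k = (-0.115175, +0.358858, -0.039408)

rvec=(-0.1152, 0.3589, -0.0394) tvec=(-0.0804, -0.0237, 0.5369)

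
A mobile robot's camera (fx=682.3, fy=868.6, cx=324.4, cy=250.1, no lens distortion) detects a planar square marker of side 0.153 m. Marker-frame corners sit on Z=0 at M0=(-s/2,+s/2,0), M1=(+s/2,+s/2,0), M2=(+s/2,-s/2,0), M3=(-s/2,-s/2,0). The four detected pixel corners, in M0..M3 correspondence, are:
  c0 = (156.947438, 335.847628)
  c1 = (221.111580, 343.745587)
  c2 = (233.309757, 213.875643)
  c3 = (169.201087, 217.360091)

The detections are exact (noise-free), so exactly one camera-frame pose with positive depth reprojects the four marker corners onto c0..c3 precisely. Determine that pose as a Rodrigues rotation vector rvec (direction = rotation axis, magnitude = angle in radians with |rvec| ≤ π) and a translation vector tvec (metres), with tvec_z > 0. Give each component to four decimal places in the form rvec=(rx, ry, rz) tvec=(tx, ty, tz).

rvec=(-0.1571, 0.6859, 0.0530) tvec=(-0.2035, 0.0330, 1.0626)

Intrinsics K: fx=682.3, fy=868.6, cx=324.4, cy=250.1
Marker side s = 0.153 m; corners in marker frame (Z=0):
  M0 = (-0.0765, +0.0765, 0)
  M1 = (+0.0765, +0.0765, 0)
  M2 = (+0.0765, -0.0765, 0)
  M3 = (-0.0765, -0.0765, 0)
Detected image corners:
  c0 = (156.947438, 335.847628) px
  c1 = (221.111580, 343.745587) px
  c2 = (233.309757, 213.875643) px
  c3 = (169.201087, 217.360091) px
Planar DLT: solve 8×8 A·h = b for H (H[2,2]=1):
  H  [+302.69597 -103.22596 +193.73382]
  H  [-151.70009 +776.75490 +277.08948]
  H  [-0.59697 -0.11945 +1.00000]
B = K⁻¹H; ‖b₁‖=0.941062, ‖b₂‖=0.941062; λ = 2/(‖b₁‖+‖b₂‖) = 1.062629, sign → tz>0 ⇒ λ=+1.062629
r₁ = λ·B[:,0] = (+0.77303,-0.00293,-0.63436); r₂ = λ·B[:,1] = (-0.10042,+0.98682,-0.12693)
r₃ = r₁×r₂ = (+0.62637,+0.16182,+0.76255); SVD([r₁ r₂ r₃]) → R = UVᵀ:
  R  [+0.77303 -0.10042 +0.62637]
  R  [-0.00293 +0.98682 +0.16182]
  R  [-0.63436 -0.12693 +0.76255]
t = (-0.20350, +0.03302, +1.06263) m
tr R = 2.522394; θ = arccos((tr R − 1)/2) = 0.705640 rad = 40.430°
axis k = ((R−Rᵀ)₃₂, (R−Rᵀ)₁₃, (R−Rᵀ)₂₁) / (2 sinθ) = (-0.222624, +0.972003, +0.075159)
rvec = θ·k = (-0.157093, +0.685884, +0.053035)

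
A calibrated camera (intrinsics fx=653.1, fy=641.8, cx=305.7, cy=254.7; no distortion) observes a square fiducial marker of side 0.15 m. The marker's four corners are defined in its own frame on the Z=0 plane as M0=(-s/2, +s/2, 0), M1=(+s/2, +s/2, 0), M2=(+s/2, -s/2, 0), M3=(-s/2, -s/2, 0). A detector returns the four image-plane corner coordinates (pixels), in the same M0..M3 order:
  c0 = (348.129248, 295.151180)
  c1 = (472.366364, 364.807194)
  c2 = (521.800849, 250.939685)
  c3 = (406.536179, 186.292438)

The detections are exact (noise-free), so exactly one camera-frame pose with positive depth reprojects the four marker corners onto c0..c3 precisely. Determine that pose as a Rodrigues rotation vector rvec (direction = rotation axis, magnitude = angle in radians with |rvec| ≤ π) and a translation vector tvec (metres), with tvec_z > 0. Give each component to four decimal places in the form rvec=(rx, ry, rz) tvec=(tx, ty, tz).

rvec=(-0.3545, -0.0948, 0.5126) tvec=(0.1444, 0.0194, 0.7114)

Intrinsics K: fx=653.1, fy=641.8, cx=305.7, cy=254.7
Marker side s = 0.15 m; corners in marker frame (Z=0):
  M0 = (-0.0750, +0.0750, 0)
  M1 = (+0.0750, +0.0750, 0)
  M2 = (+0.0750, -0.0750, 0)
  M3 = (-0.0750, -0.0750, 0)
Detected image corners:
  c0 = (348.129248, 295.151180) px
  c1 = (472.366364, 364.807194) px
  c2 = (521.800849, 250.939685) px
  c3 = (406.536179, 186.292438) px
Planar DLT: solve 8×8 A·h = b for H (H[2,2]=1):
  H  [+797.68575 -577.64740 +438.22199]
  H  [+447.34492 +605.54042 +272.21631]
  H  [+0.00107 -0.49903 +1.00000]
B = K⁻¹H; ‖b₁‖=1.405633, ‖b₂‖=1.405633; λ = 2/(‖b₁‖+‖b₂‖) = 0.711423, sign → tz>0 ⇒ λ=+0.711423
r₁ = λ·B[:,0] = (+0.86857,+0.49557,+0.00076); r₂ = λ·B[:,1] = (-0.46306,+0.81212,-0.35502)
r₃ = r₁×r₂ = (-0.17655,+0.30801,+0.93486); SVD([r₁ r₂ r₃]) → R = UVᵀ:
  R  [+0.86857 -0.46306 -0.17655]
  R  [+0.49557 +0.81212 +0.30801]
  R  [+0.00076 -0.35502 +0.93486]
t = (+0.14436, +0.01942, +0.71142) m
tr R = 2.615545; θ = arccos((tr R − 1)/2) = 0.630432 rad = 36.121°
axis k = ((R−Rᵀ)₃₂, (R−Rᵀ)₁₃, (R−Rᵀ)₂₁) / (2 sinθ) = (-0.562368, -0.150393, +0.813095)
rvec = θ·k = (-0.354535, -0.094812, +0.512602)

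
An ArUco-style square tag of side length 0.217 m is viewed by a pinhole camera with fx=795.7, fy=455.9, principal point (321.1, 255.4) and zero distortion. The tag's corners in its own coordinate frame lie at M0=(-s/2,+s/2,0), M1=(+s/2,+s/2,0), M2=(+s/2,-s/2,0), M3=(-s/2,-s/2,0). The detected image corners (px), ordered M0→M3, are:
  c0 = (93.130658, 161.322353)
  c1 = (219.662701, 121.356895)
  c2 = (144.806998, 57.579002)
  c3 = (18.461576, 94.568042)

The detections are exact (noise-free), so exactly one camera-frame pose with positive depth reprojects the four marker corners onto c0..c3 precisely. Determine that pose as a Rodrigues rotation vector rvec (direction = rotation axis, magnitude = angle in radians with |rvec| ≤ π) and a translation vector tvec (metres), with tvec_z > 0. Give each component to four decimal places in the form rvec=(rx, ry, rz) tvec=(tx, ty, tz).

rvec=(-0.1672, -0.1459, -0.5720) tvec=(-0.3034, -0.3874, 1.1986)

Intrinsics K: fx=795.7, fy=455.9, cx=321.1, cy=255.4
Marker side s = 0.217 m; corners in marker frame (Z=0):
  M0 = (-0.1085, +0.1085, 0)
  M1 = (+0.1085, +0.1085, 0)
  M2 = (+0.1085, -0.1085, 0)
  M3 = (-0.1085, -0.1085, 0)
Detected image corners:
  c0 = (93.130658, 161.322353) px
  c1 = (219.662701, 121.356895) px
  c2 = (144.806998, 57.579002) px
  c3 = (18.461576, 94.568042) px
Planar DLT: solve 8×8 A·h = b for H (H[2,2]=1):
  H  [+600.85535 +332.96742 +119.66983]
  H  [-160.62512 +290.08674 +108.04338]
  H  [+0.15286 -0.09719 +1.00000]
B = K⁻¹H; ‖b₁‖=0.834288, ‖b₂‖=0.834288; λ = 2/(‖b₁‖+‖b₂‖) = 1.198626, sign → tz>0 ⇒ λ=+1.198626
r₁ = λ·B[:,0] = (+0.83118,-0.52495,+0.18322); r₂ = λ·B[:,1] = (+0.54859,+0.82794,-0.11649)
r₃ = r₁×r₂ = (-0.09055,+0.19734,+0.97614); SVD([r₁ r₂ r₃]) → R = UVᵀ:
  R  [+0.83118 +0.54859 -0.09055]
  R  [-0.52495 +0.82794 +0.19734]
  R  [+0.18322 -0.11649 +0.97614]
t = (-0.30343, -0.38742, +1.19863) m
tr R = 2.635262; θ = arccos((tr R − 1)/2) = 0.613512 rad = 35.152°
axis k = ((R−Rᵀ)₃₂, (R−Rᵀ)₁₃, (R−Rᵀ)₂₁) / (2 sinθ) = (-0.272545, -0.237754, -0.932305)
rvec = θ·k = (-0.167210, -0.145865, -0.571981)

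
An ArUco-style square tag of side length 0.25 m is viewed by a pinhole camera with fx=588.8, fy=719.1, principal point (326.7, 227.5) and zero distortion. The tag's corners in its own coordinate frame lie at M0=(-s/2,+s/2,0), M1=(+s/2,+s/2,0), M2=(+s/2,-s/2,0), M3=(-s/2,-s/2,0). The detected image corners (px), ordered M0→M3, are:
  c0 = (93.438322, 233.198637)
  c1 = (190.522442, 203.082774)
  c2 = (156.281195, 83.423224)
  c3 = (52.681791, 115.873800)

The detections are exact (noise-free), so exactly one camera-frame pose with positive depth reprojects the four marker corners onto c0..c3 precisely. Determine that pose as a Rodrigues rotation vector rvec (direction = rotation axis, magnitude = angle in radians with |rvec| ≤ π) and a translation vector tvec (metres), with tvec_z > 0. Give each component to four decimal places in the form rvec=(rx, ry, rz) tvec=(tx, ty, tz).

rvec=(0.3819, -0.0343, -0.2470) tvec=(-0.4883, -0.1313, 1.4170)

Intrinsics K: fx=588.8, fy=719.1, cx=326.7, cy=227.5
Marker side s = 0.25 m; corners in marker frame (Z=0):
  M0 = (-0.1250, +0.1250, 0)
  M1 = (+0.1250, +0.1250, 0)
  M2 = (+0.1250, -0.1250, 0)
  M3 = (-0.1250, -0.1250, 0)
Detected image corners:
  c0 = (93.438322, 233.198637) px
  c1 = (190.522442, 203.082774) px
  c2 = (156.281195, 83.423224) px
  c3 = (52.681791, 115.873800) px
Planar DLT: solve 8×8 A·h = b for H (H[2,2]=1):
  H  [+399.78929 +182.44615 +123.78934]
  H  [-126.46082 +515.78571 +160.86210]
  H  [-0.00932 +0.26321 +1.00000]
B = K⁻¹H; ‖b₁‖=0.705737, ‖b₂‖=0.705737; λ = 2/(‖b₁‖+‖b₂‖) = 1.416959, sign → tz>0 ⇒ λ=+1.416959
r₁ = λ·B[:,0] = (+0.96943,-0.24501,-0.01321); r₂ = λ·B[:,1] = (+0.23212,+0.89834,+0.37296)
r₃ = r₁×r₂ = (-0.07951,-0.36462,+0.92776); SVD([r₁ r₂ r₃]) → R = UVᵀ:
  R  [+0.96943 +0.23212 -0.07951]
  R  [-0.24501 +0.89834 -0.36462]
  R  [-0.01321 +0.37296 +0.92776]
t = (-0.48831, -0.13131, +1.41696) m
tr R = 2.795531; θ = arccos((tr R − 1)/2) = 0.456126 rad = 26.134°
axis k = ((R−Rᵀ)₃₂, (R−Rᵀ)₁₃, (R−Rᵀ)₂₁) / (2 sinθ) = (+0.837255, -0.075255, -0.541610)
rvec = θ·k = (+0.381893, -0.034326, -0.247042)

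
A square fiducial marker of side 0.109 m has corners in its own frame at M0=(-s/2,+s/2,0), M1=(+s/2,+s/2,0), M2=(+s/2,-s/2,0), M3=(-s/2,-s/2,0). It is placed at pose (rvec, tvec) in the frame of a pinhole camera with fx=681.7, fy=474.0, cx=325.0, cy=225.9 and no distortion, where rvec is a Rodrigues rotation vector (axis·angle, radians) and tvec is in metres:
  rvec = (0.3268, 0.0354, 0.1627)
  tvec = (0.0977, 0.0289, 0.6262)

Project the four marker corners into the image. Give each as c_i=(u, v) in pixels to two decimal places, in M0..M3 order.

c0=(362.66, 278.01) c1=(476.63, 291.32) c2=(504.13, 215.75) c3=(383.54, 201.78)

Intrinsics K: fx=681.7, fy=474.0, cx=325.0, cy=225.9
Marker side s = 0.109 m; corners in marker frame (Z=0):
  M0 = (-0.0545, +0.0545, 0)
  M1 = (+0.0545, +0.0545, 0)
  M2 = (+0.0545, -0.0545, 0)
  M3 = (-0.0545, -0.0545, 0)
rvec = (0.3268, 0.0354, 0.1627), |rvec| = θ = 0.36677 rad = 21.015°
Rodrigues: sinθ=0.35861, 1−cosθ=0.06651; R = I + sinθ·[k]× + (1−cosθ)·[k]×²:
    [+0.98629 -0.15336 +0.06090]
    [+0.16480 +0.93411 -0.31667]
    [-0.00832 +0.32237 +0.94658]
t = (0.0977, 0.0289, 0.6262) m
M0: Pc = R·M0+t = (+0.03559, +0.07083, +0.64422); u = 681.7·(+0.03559)/0.64422 + 325.0 = 362.6595, v = 474.0·(+0.07083)/0.64422 + 225.9 = 278.0128
M1: Pc = R·M1+t = (+0.14309, +0.08879, +0.64332); u = 681.7·(+0.14309)/0.64332 + 325.0 = 476.6330, v = 474.0·(+0.08879)/0.64332 + 225.9 = 291.3214
M2: Pc = R·M2+t = (+0.15981, -0.01303, +0.60818); u = 681.7·(+0.15981)/0.60818 + 325.0 = 504.1305, v = 474.0·(-0.01303)/0.60818 + 225.9 = 215.7466
M3: Pc = R·M3+t = (+0.05231, -0.03099, +0.60908); u = 681.7·(+0.05231)/0.60908 + 325.0 = 383.5409, v = 474.0·(-0.03099)/0.60908 + 225.9 = 201.7828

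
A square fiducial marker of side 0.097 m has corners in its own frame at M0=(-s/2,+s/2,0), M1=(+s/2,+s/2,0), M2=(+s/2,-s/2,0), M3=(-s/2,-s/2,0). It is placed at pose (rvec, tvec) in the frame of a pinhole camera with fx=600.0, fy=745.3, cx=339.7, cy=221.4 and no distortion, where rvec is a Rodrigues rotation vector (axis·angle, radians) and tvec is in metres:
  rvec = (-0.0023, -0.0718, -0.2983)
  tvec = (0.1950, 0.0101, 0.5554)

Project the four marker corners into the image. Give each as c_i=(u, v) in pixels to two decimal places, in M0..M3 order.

Intrinsics K: fx=600.0, fy=745.3, cx=339.7, cy=221.4
Marker side s = 0.097 m; corners in marker frame (Z=0):
  M0 = (-0.0485, +0.0485, 0)
  M1 = (+0.0485, +0.0485, 0)
  M2 = (+0.0485, -0.0485, 0)
  M3 = (-0.0485, -0.0485, 0)
rvec = (-0.0023, -0.0718, -0.2983), |rvec| = θ = 0.30683 rad = 17.580°
Rodrigues: sinθ=0.30204, 1−cosθ=0.04670; R = I + sinθ·[k]× + (1−cosθ)·[k]×²:
    [+0.95330 +0.29372 -0.07034]
    [-0.29356 +0.95585 +0.01289]
    [+0.07102 +0.00836 +0.99744]
t = (0.1950, 0.0101, 0.5554) m
M0: Pc = R·M0+t = (+0.16301, +0.07070, +0.55236); u = 600.0·(+0.16301)/0.55236 + 339.7 = 516.7696, v = 745.3·(+0.07070)/0.55236 + 221.4 = 316.7908
M1: Pc = R·M1+t = (+0.25548, +0.04222, +0.55925); u = 600.0·(+0.25548)/0.55925 + 339.7 = 613.7963, v = 745.3·(+0.04222)/0.55925 + 221.4 = 277.6674
M2: Pc = R·M2+t = (+0.22699, -0.05050, +0.55844); u = 600.0·(+0.22699)/0.55844 + 339.7 = 583.5828, v = 745.3·(-0.05050)/0.55844 + 221.4 = 154.0066
M3: Pc = R·M3+t = (+0.13452, -0.02202, +0.55155); u = 600.0·(+0.13452)/0.55155 + 339.7 = 486.0360, v = 745.3·(-0.02202)/0.55155 + 221.4 = 191.6430

c0=(516.77, 316.79) c1=(613.80, 277.67) c2=(583.58, 154.01) c3=(486.04, 191.64)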